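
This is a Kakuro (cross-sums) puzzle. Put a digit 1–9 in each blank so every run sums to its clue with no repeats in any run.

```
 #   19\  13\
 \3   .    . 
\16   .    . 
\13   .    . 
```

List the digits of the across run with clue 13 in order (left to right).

3 in 2 cells must be {1,2}; 16 in 2 cells must be {7,9}.
The 3 across and the 19 down share only 2, so R1C1 = 2.
R1C2 = 3 − 2 = 1 completes the 3 across.
Given what's placed, R2C1 must be 9 to fit the 16 across and 19 down.
R2C2 = 16 − 9 = 7 completes the 16 across.
R3C1 = 19 − 11 = 8 completes the 19 down.
R3C2 = 13 − 8 = 5 completes the 13 across.

8 5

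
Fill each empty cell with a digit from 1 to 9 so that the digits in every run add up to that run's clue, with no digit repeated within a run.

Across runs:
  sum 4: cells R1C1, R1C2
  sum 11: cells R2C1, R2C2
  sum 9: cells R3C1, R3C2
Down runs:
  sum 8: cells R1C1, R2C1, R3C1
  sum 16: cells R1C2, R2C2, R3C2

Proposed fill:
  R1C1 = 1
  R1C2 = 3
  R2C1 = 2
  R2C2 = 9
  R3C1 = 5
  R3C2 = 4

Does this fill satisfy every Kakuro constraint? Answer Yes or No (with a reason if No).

Yes

Across: 1+3=4; 2+9=11; 5+4=9. Down: 1+2+5=8; 3+9+4=16. No digit repeats within any run.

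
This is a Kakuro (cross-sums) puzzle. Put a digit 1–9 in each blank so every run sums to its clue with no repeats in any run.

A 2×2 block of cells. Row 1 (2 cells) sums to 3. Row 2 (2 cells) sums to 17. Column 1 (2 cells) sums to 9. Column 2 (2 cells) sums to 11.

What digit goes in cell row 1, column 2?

3 in 2 cells must be {1,2}; 17 in 2 cells must be {8,9}.
The 3 across and the 11 down share only 2, so (1,2) = 2.
The 17 across and the 9 down share only 8, so (2,1) = 8.
(2,2) = 17 − 8 = 9 completes the 17 across.
(1,1) = 3 − 2 = 1 completes the 3 across.

2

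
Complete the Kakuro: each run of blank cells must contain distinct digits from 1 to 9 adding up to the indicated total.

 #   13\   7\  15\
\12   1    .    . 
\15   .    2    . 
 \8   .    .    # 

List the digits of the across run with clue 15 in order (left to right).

5 2 8

7 in 3 cells must be {1,2,4}.
Given what's placed, R1C2 must be 4 to fit the 12 across and 7 down.
R1C3 = 12 − 5 = 7 completes the 12 across.
R2C3 = 15 − 7 = 8 completes the 15 down.
R3C2 = 7 − 6 = 1 completes the 7 down.
R2C1 = 15 − 10 = 5 completes the 15 across.
R3C1 = 8 − 1 = 7 completes the 8 across.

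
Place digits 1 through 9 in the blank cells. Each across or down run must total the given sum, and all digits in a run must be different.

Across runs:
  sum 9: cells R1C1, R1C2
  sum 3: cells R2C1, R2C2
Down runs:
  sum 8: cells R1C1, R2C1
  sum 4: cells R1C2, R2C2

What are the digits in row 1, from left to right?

3 in 2 cells must be {1,2}; 4 in 2 cells must be {1,3}.
The 3 across and the 4 down share only 1, so R2C2 = 1.
R1C2 = 4 − 1 = 3 completes the 4 down.
R2C1 = 3 − 1 = 2 completes the 3 across.
R1C1 = 9 − 3 = 6 completes the 9 across.

6 3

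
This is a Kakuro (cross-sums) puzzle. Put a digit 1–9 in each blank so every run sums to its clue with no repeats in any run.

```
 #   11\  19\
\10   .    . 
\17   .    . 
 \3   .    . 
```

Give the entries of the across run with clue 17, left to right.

17 in 2 cells must be {8,9}; 3 in 2 cells must be {1,2}.
The 17 across and the 11 down share only 8, so R2C1 = 8.
R2C2 = 17 − 8 = 9 completes the 17 across.
Given what's placed, R3C2 must be 2 to fit the 3 across and 19 down.
R1C2 = 19 − 11 = 8 completes the 19 down.
R3C1 = 3 − 2 = 1 completes the 3 across.
R1C1 = 10 − 8 = 2 completes the 10 across.

8, 9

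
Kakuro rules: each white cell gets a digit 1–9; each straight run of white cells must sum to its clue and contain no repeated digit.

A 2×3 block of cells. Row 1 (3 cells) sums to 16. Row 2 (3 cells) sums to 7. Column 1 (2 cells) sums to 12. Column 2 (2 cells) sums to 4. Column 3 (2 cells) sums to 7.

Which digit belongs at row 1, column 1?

8

7 in 3 cells must be {1,2,4}; 4 in 2 cells must be {1,3}.
The 7 across and the 12 down share only 4, so (2,1) = 4.
Given what's placed, (2,2) must be 1 to fit the 7 across and 4 down.
(2,3) = 7 − 5 = 2 completes the 7 across.
(1,1) = 12 − 4 = 8 completes the 12 down.
(1,2) = 4 − 1 = 3 completes the 4 down.
(1,3) = 16 − 11 = 5 completes the 16 across.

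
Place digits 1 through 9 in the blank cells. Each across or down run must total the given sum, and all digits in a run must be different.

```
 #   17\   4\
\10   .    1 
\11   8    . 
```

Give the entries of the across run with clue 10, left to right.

17 in 2 cells must be {8,9}; 4 in 2 cells must be {1,3}.
R1C1 = 10 − 1 = 9 completes the 10 across.
R2C2 = 11 − 8 = 3 completes the 11 across.

9, 1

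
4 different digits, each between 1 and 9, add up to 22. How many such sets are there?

11

4 distinct digits from 1–9 sum between 10 and 30.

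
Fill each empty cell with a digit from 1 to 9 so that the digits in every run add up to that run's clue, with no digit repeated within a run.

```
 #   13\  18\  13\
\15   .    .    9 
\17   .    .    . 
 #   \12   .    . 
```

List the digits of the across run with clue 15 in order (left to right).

4 2 9

Given what's placed, R3C3 must be 3 to fit the 12 across and 13 down.
R2C3 = 13 − 12 = 1 completes the 13 down.
R3C2 = 12 − 3 = 9 completes the 12 across.
R2C2 = 7: the only remaining digit allowed by both the 17 across and the 18 down.
R1C2 = 18 − 16 = 2 completes the 18 down.
R2C1 = 17 − 8 = 9 completes the 17 across.
R1C1 = 15 − 11 = 4 completes the 15 across.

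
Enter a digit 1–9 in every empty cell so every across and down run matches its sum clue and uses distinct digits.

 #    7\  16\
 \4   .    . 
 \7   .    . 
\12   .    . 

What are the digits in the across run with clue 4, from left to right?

1 3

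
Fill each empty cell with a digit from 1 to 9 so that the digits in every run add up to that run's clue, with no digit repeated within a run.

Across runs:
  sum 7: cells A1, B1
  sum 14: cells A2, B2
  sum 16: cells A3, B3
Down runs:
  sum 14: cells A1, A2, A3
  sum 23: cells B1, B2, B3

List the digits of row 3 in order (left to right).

7 9

16 in 2 cells must be {7,9}; 23 in 3 cells must be {6,8,9}.
The 7 across and the 23 down share only 6, so B1 = 6.
Given what's placed, B3 must be 9 to fit the 16 across and 23 down.
A1 = 7 − 6 = 1 completes the 7 across.
B2 = 23 − 15 = 8 completes the 23 down.
A3 = 16 − 9 = 7 completes the 16 across.
A2 = 14 − 8 = 6 completes the 14 across.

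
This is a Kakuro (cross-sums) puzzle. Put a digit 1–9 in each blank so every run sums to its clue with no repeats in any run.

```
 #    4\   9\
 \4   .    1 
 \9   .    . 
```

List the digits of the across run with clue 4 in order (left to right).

4 in 2 cells must be {1,3}.
R1C1 = 4 − 1 = 3 completes the 4 across.
R2C1 = 4 − 3 = 1 completes the 4 down.
R2C2 = 9 − 1 = 8 completes the 9 across.

3 1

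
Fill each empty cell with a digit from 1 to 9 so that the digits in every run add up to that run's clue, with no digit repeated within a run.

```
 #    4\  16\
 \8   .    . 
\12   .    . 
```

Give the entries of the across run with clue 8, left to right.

1 7

4 in 2 cells must be {1,3}; 16 in 2 cells must be {7,9}.
The 8 across and the 16 down share only 7, so R1C2 = 7.
The 12 across and the 4 down share only 3, so R2C1 = 3.
R2C2 = 12 − 3 = 9 completes the 12 across.
R1C1 = 8 − 7 = 1 completes the 8 across.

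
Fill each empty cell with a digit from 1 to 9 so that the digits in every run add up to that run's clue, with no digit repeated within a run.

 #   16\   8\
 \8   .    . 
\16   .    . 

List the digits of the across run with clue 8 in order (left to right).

7 1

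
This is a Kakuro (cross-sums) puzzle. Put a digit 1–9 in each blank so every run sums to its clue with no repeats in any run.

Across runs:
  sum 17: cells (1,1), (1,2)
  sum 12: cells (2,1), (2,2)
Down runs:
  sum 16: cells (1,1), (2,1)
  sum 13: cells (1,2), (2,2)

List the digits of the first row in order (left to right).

9, 8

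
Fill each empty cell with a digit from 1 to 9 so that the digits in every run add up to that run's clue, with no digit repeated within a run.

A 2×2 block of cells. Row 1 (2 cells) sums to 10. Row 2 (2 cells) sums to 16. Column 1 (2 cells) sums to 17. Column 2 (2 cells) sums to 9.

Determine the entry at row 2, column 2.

16 in 2 cells must be {7,9}; 17 in 2 cells must be {8,9}.
The 16 across and the 17 down share only 9, so (2,1) = 9.
(2,2) = 16 − 9 = 7 completes the 16 across.
(1,1) = 17 − 9 = 8 completes the 17 down.
(1,2) = 10 − 8 = 2 completes the 10 across.

7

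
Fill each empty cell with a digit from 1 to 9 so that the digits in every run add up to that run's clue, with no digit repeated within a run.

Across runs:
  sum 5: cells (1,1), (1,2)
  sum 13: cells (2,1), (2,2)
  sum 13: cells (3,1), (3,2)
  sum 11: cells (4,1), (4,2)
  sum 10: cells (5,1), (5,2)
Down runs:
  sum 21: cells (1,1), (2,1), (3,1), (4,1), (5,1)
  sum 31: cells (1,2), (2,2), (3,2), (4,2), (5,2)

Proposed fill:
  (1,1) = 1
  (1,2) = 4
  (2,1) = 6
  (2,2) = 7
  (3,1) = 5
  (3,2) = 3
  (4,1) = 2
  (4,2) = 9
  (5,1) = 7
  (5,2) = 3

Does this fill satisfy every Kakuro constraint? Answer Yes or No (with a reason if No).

No — the across run (3,1)–(3,2) sums to 8, not 13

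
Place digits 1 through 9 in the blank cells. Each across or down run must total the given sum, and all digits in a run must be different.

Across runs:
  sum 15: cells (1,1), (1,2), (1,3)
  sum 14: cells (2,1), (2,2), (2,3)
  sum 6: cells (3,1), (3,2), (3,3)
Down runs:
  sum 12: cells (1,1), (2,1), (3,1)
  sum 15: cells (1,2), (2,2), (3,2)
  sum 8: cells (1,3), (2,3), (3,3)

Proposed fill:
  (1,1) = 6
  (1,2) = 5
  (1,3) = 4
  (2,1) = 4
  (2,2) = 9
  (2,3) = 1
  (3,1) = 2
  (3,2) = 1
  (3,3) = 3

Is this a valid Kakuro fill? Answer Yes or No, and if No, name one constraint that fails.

Across: 6+5+4=15; 4+9+1=14; 2+1+3=6. Down: 6+4+2=12; 5+9+1=15; 4+1+3=8. No digit repeats within any run.

Yes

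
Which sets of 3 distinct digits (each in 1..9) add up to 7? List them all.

3 distinct digits from 1–9 sum between 6 and 24.
Only one set works: {1,2,4}.

{1,2,4}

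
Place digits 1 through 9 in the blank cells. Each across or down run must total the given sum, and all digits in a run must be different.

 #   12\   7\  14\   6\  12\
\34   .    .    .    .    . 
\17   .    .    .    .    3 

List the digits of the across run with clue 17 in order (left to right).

34 in 5 cells must be {4,6,7,8,9}.
Only 4 fits R1C4 under both its across sum 34 and down sum 6.
R1C5 = 12 − 3 = 9 completes the 12 down.
R2C4 = 6 − 4 = 2 completes the 6 down.
R1C2 = 6: the only remaining digit allowed by both the 34 across and the 7 down.
Given what's placed, R1C3 must be 8 to fit the 34 across and 14 down.
R2C2 = 7 − 6 = 1 completes the 7 down.
R2C3 = 14 − 8 = 6 completes the 14 down.
R1C1 = 34 − 27 = 7 completes the 34 across.
R2C1 = 17 − 12 = 5 completes the 17 across.

5, 1, 6, 2, 3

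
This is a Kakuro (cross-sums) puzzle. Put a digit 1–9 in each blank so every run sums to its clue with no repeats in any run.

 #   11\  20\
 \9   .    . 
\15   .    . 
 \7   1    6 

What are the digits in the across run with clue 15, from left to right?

6 9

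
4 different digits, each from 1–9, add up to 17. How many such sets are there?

4 distinct digits from 1–9 sum between 10 and 30.

9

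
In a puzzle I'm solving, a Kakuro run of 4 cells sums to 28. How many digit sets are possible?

4 distinct digits from 1–9 sum between 10 and 30.
Enumerating: {4,7,8,9}, {5,6,8,9}.

2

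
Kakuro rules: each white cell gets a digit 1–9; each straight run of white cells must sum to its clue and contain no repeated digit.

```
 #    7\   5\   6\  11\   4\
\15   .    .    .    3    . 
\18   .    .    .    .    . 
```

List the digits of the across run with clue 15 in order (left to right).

5, 4, 2, 3, 1

15 in 5 cells must be {1,2,3,4,5}; 4 in 2 cells must be {1,3}.
R1C5 = 1: the only remaining digit allowed by both the 15 across and the 4 down.
R2C4 = 11 − 3 = 8 completes the 11 down.
R2C5 = 4 − 1 = 3 completes the 4 down.
No cell is forced outright now. R1C2 can only be 2 or 4 (the digits allowed by both its 15 across and its 5 down). If R1C2 = 2: then R2C2 would have to be in {1,2,4} for the 18 across but in {3} for the 5 down — contradiction. So R1C2 = 4.
R2C2 = 5 − 4 = 1 completes the 5 down.
Nothing is forced directly, so branch on R2C1, whose candidates are 2 or 4. If R2C1 = 4: then R1C1 would have to be in {2,5} for the 15 across but in {3} for the 7 down — contradiction. So R2C1 = 2.
R1C1 = 7 − 2 = 5 completes the 7 down.
R1C3 = 15 − 13 = 2 completes the 15 across.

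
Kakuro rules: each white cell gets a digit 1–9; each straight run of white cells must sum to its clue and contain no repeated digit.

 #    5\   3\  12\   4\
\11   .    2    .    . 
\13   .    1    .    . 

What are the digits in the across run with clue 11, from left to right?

11 in 4 cells must be {1,2,3,5}; 3 in 2 cells must be {1,2}; 4 in 2 cells must be {1,3}.
Given what's placed, R2C4 must be 3 to fit the 13 across and 4 down.
R1C4 = 4 − 3 = 1 completes the 4 down.
Given what's placed, R1C1 must be 3 to fit the 11 across and 5 down.
R1C3 = 11 − 6 = 5 completes the 11 across.
R2C1 = 5 − 3 = 2 completes the 5 down.
R2C3 = 13 − 6 = 7 completes the 13 across.

3 2 5 1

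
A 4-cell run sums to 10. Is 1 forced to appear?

The only way to make 10 from 4 distinct digits is {1,2,3,4}, which contains 1.

Yes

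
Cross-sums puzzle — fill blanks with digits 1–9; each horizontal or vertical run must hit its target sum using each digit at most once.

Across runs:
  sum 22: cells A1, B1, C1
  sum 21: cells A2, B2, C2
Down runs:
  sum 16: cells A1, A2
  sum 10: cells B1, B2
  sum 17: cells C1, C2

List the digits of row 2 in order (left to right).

9 4 8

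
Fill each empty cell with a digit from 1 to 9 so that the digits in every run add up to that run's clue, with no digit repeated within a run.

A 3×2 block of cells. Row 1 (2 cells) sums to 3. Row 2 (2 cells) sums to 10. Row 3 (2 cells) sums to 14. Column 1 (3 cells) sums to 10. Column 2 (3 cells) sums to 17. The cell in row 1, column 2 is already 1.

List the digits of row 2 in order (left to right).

3 in 2 cells must be {1,2}.
(1,1) = 3 − 1 = 2 completes the 3 across.
(3,1) = 5: the only remaining digit allowed by both the 14 across and the 10 down.
(3,2) = 14 − 5 = 9 completes the 14 across.
(2,1) = 10 − 7 = 3 completes the 10 down.
(2,2) = 10 − 3 = 7 completes the 10 across.

3 7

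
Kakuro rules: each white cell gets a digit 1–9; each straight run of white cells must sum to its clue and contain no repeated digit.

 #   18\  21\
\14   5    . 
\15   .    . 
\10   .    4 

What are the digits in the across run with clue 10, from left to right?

R1C2 = 14 − 5 = 9 completes the 14 across.
R2C2 = 21 − 13 = 8 completes the 21 down.
R3C1 = 10 − 4 = 6 completes the 10 across.
R2C1 = 15 − 8 = 7 completes the 15 across.

6 4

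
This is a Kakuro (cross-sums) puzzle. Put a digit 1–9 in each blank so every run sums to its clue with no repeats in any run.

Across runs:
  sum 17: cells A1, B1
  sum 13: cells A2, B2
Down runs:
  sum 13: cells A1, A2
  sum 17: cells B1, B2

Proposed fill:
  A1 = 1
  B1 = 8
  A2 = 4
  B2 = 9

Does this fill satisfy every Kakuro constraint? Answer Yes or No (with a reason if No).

No — the across run A1–B1 sums to 9, not 17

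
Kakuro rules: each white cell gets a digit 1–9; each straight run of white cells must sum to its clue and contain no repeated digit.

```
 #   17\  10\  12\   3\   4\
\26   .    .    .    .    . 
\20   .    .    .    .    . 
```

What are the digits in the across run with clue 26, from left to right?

9 6 7 1 3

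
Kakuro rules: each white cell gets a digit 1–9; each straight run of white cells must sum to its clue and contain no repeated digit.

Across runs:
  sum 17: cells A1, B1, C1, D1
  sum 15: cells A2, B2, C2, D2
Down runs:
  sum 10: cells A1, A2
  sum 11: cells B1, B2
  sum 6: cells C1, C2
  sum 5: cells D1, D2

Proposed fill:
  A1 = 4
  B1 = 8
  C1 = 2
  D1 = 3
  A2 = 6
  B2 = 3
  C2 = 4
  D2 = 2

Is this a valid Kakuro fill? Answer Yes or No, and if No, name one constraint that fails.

Across: 4+8+2+3=17; 6+3+4+2=15. Down: 4+6=10; 8+3=11; 2+4=6; 3+2=5. No digit repeats within any run.

Yes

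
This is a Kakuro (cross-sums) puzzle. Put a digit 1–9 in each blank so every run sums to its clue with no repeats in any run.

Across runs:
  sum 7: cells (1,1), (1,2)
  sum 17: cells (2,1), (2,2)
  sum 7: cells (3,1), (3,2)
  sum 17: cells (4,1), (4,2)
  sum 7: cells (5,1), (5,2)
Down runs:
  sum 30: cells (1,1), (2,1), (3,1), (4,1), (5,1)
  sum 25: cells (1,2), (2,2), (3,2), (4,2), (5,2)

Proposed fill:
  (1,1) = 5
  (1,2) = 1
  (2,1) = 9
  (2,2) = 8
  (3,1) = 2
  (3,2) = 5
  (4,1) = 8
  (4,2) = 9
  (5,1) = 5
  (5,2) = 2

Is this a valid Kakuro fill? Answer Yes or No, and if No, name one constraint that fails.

No — the down run (1,1)–(5,1) sums to 29, not 30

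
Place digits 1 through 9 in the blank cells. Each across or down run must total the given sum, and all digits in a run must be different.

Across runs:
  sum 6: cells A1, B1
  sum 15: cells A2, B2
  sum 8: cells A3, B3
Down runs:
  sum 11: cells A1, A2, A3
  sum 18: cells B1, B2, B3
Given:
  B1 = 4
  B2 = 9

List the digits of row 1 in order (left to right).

A1 = 6 − 4 = 2 completes the 6 across.
A2 = 15 − 9 = 6 completes the 15 across.
A3 = 11 − 8 = 3 completes the 11 down.
B3 = 8 − 3 = 5 completes the 8 across.

2 4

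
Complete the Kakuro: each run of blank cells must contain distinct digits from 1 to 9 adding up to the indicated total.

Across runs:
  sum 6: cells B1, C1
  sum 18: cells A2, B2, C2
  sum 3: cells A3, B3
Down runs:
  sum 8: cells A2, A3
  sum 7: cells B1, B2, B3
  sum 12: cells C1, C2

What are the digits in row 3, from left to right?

3 in 2 cells must be {1,2}; 7 in 3 cells must be {1,2,4}.
Nothing is forced directly, so branch on B3, whose candidates are 1 or 2. If B3 = 2: that forces A3 = 1, A2 = 7, after which B2 would have to be in {2,3,5,6,8,9} for the 18 across but in {1,4} for the 7 down — contradiction. So B3 = 1.
A3 = 3 − 1 = 2 completes the 3 across.
A2 = 8 − 2 = 6 completes the 8 down.
B2 = 4: the only remaining digit allowed by both the 18 across and the 7 down.
C2 = 18 − 10 = 8 completes the 18 across.
B1 = 7 − 5 = 2 completes the 7 down.
C1 = 6 − 2 = 4 completes the 6 across.

2 1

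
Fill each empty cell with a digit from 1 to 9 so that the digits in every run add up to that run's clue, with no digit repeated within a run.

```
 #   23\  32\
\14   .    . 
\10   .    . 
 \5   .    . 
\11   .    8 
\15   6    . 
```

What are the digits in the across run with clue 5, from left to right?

1, 4

R4C1 = 11 − 8 = 3 completes the 11 across.
R5C2 = 15 − 6 = 9 completes the 15 across.
No cell is forced outright now. R3C1 can only be 1 or 2 or 4 (the digits allowed by both its 5 across and its 23 down). If R3C1 = 2: that forces R3C2 = 3, R1C2 = 5, R2C2 = 7, after which R1C1 would have to be in {9} for the 14 across but in {4,5,7,8} for the 23 down — contradiction. If R3C1 = 4: then R3C2 would have to be in {1} for the 5 across but in {2,3,4,5,6,7} for the 32 down — contradiction. So R3C1 = 1.
R3C2 = 5 − 1 = 4 completes the 5 across.
R2C2 = 6: the only remaining digit allowed by both the 10 across and the 32 down.
R1C2 = 32 − 27 = 5 completes the 32 down.
R2C1 = 10 − 6 = 4 completes the 10 across.
R1C1 = 14 − 5 = 9 completes the 14 across.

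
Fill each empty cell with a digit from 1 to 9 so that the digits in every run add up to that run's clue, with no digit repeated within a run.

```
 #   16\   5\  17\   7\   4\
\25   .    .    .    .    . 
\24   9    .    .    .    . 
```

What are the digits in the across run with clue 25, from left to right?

7 1 9 5 3

16 in 2 cells must be {7,9}; 17 in 2 cells must be {8,9}; 4 in 2 cells must be {1,3}.
R1C1 = 16 − 9 = 7 completes the 16 down.
R2C3 = 8: the only remaining digit allowed by both the 24 across and the 17 down.
Given what's placed, R2C5 must be 1 to fit the 24 across and 4 down.
R1C3 = 17 − 8 = 9 completes the 17 down.
R1C5 = 4 − 1 = 3 completes the 4 down.
Nothing is forced directly, so branch on R2C2, whose candidates are 2 or 4. If R2C2 = 2: then R1C2 would have to be in {1,2,4,5} for the 25 across but in {3} for the 5 down — contradiction. So R2C2 = 4.
R1C2 = 5 − 4 = 1 completes the 5 down.
R1C4 = 25 − 20 = 5 completes the 25 across.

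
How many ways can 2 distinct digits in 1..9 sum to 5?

2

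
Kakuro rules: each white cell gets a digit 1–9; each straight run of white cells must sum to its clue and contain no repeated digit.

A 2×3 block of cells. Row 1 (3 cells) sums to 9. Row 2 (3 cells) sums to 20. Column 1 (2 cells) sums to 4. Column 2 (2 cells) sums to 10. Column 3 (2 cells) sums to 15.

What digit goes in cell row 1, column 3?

6

4 in 2 cells must be {1,3}.
The 9 across and the 15 down share only 6, so (1,3) = 6.
The 20 across and the 4 down share only 3, so (2,1) = 3.
(2,3) = 15 − 6 = 9 completes the 15 down.
(1,1) = 4 − 3 = 1 completes the 4 down.
(1,2) = 9 − 7 = 2 completes the 9 across.
(2,2) = 20 − 12 = 8 completes the 20 across.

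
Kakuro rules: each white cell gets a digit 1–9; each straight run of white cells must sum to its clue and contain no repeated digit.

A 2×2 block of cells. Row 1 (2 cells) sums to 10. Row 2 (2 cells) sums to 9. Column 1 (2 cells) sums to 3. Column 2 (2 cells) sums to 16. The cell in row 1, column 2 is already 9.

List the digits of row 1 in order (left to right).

1 9

3 in 2 cells must be {1,2}; 16 in 2 cells must be {7,9}.
(1,1) = 10 − 9 = 1 completes the 10 across.
(2,1) = 3 − 1 = 2 completes the 3 down.
(2,2) = 9 − 2 = 7 completes the 9 across.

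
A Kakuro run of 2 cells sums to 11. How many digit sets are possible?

2 distinct digits from 1–9 sum between 3 and 17.
Enumerating: {2,9}, {3,8}, {4,7}, {5,6}.

4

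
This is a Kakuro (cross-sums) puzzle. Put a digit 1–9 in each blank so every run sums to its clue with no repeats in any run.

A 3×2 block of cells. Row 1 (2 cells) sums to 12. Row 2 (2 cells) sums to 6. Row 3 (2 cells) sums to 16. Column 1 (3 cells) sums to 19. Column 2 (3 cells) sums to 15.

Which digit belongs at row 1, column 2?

16 in 2 cells must be {7,9}.
Nothing is forced directly, so branch on (2,1), whose candidates are 2 or 4 or 5. If (2,1) = 2: that forces (2,2) = 4, (3,1) = 9, after which (3,2) would have to be in {7} for the 16 across but in {2,3,5,6,8,9} for the 15 down — contradiction. If (2,1) = 5: that forces (1,1) = 8, (1,2) = 4, after which (2,2) would have to be in {1} for the 6 across but in {2,3,5,6,8,9} for the 15 down — contradiction. So (2,1) = 4.
(2,2) = 6 − 4 = 2 completes the 6 across.
Nothing is forced directly, so branch on (3,1), whose candidates are 7 or 9. If (3,1) = 9: then (1,1) would have to be in {3,4,5,7,8,9} for the 12 across but in {6} for the 19 down — contradiction. So (3,1) = 7.
(1,1) = 19 − 11 = 8 completes the 19 down.
(1,2) = 12 − 8 = 4 completes the 12 across.
(3,2) = 16 − 7 = 9 completes the 16 across.

4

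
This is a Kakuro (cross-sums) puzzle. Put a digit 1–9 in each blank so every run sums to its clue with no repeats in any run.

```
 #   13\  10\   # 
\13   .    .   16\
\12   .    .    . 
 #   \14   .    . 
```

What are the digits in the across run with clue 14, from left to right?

5 9

16 in 2 cells must be {7,9}.
The 14 across and the 16 down share only 9, so R3C3 = 9.
R2C3 = 16 − 9 = 7 completes the 16 down.
R3C2 = 14 − 9 = 5 completes the 14 across.
R1C2 = 4: the only remaining digit allowed by both the 13 across and the 10 down.
R2C1 = 4: the only remaining digit allowed by both the 12 across and the 13 down.
R2C2 = 12 − 11 = 1 completes the 12 across.
R1C1 = 13 − 4 = 9 completes the 13 across.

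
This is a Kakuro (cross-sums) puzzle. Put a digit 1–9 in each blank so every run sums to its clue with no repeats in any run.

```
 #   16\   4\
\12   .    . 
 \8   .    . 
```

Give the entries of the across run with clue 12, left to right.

9 3

16 in 2 cells must be {7,9}; 4 in 2 cells must be {1,3}.
The 12 across and the 4 down share only 3, so R1C2 = 3.
The 8 across and the 16 down share only 7, so R2C1 = 7.
R2C2 = 8 − 7 = 1 completes the 8 across.
R1C1 = 12 − 3 = 9 completes the 12 across.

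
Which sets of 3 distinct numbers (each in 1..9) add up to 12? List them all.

3 distinct digits from 1–9 sum between 6 and 24.

{1,2,9}; {1,3,8}; {1,4,7}; {1,5,6}; {2,3,7}; {2,4,6}; {3,4,5}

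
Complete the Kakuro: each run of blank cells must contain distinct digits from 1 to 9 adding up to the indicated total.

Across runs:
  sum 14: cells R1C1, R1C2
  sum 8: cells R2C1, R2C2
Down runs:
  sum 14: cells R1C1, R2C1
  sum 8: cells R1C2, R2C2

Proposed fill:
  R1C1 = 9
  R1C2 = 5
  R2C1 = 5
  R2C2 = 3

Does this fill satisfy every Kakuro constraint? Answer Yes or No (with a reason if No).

Across: 9+5=14; 5+3=8. Down: 9+5=14; 5+3=8. No digit repeats within any run.

Yes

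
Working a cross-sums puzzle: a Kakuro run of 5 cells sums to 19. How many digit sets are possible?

5 distinct digits from 1–9 sum between 15 and 35.
Enumerating: {1,2,3,4,9}, {1,2,3,5,8}, {1,2,3,6,7}, {1,2,4,5,7}, {1,3,4,5,6}.

5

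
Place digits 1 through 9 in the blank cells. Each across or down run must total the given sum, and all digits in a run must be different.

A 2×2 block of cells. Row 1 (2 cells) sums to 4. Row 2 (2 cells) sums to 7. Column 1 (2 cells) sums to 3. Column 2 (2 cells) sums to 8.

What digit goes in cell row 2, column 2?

4 in 2 cells must be {1,3}; 3 in 2 cells must be {1,2}.
The 4 across and the 3 down share only 1, so (1,1) = 1.
(1,2) = 4 − 1 = 3 completes the 4 across.
(2,1) = 3 − 1 = 2 completes the 3 down.
(2,2) = 7 − 2 = 5 completes the 7 across.

5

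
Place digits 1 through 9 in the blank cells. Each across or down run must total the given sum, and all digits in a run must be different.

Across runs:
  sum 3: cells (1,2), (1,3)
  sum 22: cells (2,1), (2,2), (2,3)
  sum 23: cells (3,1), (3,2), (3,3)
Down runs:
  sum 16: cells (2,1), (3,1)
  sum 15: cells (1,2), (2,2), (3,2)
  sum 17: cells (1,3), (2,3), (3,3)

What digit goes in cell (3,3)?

6

3 in 2 cells must be {1,2}; 23 in 3 cells must be {6,8,9}; 16 in 2 cells must be {7,9}.
Only 9 fits (3,1) under both its across sum 23 and down sum 16.
(2,1) = 16 − 9 = 7 completes the 16 down.
Nothing is forced directly, so branch on (3,2), whose candidates are 6 or 8. If (3,2) = 6: then (2,2) would have to be in {6,9} for the 22 across but in {1,2,4,5,7,8} for the 15 down — contradiction. So (3,2) = 8.
(2,2) = 6: the only remaining digit allowed by both the 22 across and the 15 down.
(2,3) = 22 − 13 = 9 completes the 22 across.
(3,3) = 23 − 17 = 6 completes the 23 across.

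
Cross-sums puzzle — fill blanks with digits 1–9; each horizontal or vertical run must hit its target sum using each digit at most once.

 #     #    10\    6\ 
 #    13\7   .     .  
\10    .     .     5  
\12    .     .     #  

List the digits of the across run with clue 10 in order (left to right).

R1C3 = 6 − 5 = 1 completes the 6 down.
Given what's placed, R2C1 must be 4 to fit the 10 across and 13 down.
R2C2 = 10 − 9 = 1 completes the 10 across.
R3C1 = 13 − 4 = 9 completes the 13 down.
R3C2 = 12 − 9 = 3 completes the 12 across.
R1C2 = 7 − 1 = 6 completes the 7 across.

4, 1, 5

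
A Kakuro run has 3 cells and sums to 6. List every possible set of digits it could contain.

{1,2,3}

3 distinct digits from 1–9 sum between 6 and 24.
Only one set works: {1,2,3}.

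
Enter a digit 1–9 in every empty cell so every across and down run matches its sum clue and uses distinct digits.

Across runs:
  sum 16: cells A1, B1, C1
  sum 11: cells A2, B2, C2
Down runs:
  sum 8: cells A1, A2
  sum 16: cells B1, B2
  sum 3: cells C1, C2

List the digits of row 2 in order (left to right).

16 in 2 cells must be {7,9}; 3 in 2 cells must be {1,2}.
The 11 across and the 16 down share only 7, so B2 = 7.
Given what's placed, C2 must be 1 to fit the 11 across and 3 down.
B1 = 16 − 7 = 9 completes the 16 down.
C1 = 3 − 1 = 2 completes the 3 down.
A2 = 11 − 8 = 3 completes the 11 across.
A1 = 16 − 11 = 5 completes the 16 across.

3 7 1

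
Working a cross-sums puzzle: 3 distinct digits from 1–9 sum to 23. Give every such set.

{6,8,9}

3 distinct digits from 1–9 sum between 6 and 24.
Only one set works: {6,8,9}.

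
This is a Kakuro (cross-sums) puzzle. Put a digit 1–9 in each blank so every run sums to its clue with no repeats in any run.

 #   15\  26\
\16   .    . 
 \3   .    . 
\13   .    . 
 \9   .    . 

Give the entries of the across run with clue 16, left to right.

16 in 2 cells must be {7,9}; 3 in 2 cells must be {1,2}.
Only 2 fits R2C2 under both its across sum 3 and down sum 26.
R2C1 = 3 − 2 = 1 completes the 3 across.
Nothing is forced directly, so branch on R4C2, whose candidates are 7 or 8. If R4C2 = 8: then R4C1 would have to be in {1} for the 9 across but in {2,3,4,5,6,7,8,9} for the 15 down — contradiction. So R4C2 = 7.
R1C2 = 9: the only remaining digit allowed by both the 16 across and the 26 down.
R3C2 = 26 − 18 = 8 completes the 26 down.
R4C1 = 9 − 7 = 2 completes the 9 across.
R1C1 = 16 − 9 = 7 completes the 16 across.

7 9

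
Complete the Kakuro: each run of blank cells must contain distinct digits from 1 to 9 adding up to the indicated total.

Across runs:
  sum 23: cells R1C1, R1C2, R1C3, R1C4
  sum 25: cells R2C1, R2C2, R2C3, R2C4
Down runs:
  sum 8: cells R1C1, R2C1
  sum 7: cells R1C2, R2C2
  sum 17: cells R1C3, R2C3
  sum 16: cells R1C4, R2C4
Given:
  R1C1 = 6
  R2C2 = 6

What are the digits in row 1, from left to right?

17 in 2 cells must be {8,9}; 16 in 2 cells must be {7,9}.
R1C2 = 7 − 6 = 1 completes the 7 down.
R1C3 = 9: the only remaining digit allowed by both the 23 across and the 17 down.
R1C4 = 23 − 16 = 7 completes the 23 across.
R2C1 = 8 − 6 = 2 completes the 8 down.
R2C3 = 17 − 9 = 8 completes the 17 down.
R2C4 = 25 − 16 = 9 completes the 25 across.

6, 1, 9, 7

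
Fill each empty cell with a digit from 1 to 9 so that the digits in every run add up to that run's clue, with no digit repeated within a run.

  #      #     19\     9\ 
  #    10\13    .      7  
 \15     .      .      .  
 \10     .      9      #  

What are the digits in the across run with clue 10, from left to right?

1 9

R1C2 = 13 − 7 = 6 completes the 13 across.
R2C2 = 19 − 15 = 4 completes the 19 down.
R2C3 = 9 − 7 = 2 completes the 9 down.
R3C1 = 10 − 9 = 1 completes the 10 across.
R2C1 = 15 − 6 = 9 completes the 15 across.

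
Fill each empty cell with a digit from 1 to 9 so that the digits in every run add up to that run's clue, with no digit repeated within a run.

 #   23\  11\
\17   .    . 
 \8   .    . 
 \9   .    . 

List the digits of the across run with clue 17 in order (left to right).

17 in 2 cells must be {8,9}; 23 in 3 cells must be {6,8,9}.
The 17 across and the 11 down share only 8, so R1C2 = 8.
The 8 across and the 23 down share only 6, so R2C1 = 6.
R2C2 = 8 − 6 = 2 completes the 8 across.
R3C1 = 8: the only remaining digit allowed by both the 9 across and the 23 down.
R3C2 = 9 − 8 = 1 completes the 9 across.
R1C1 = 17 − 8 = 9 completes the 17 across.

9 8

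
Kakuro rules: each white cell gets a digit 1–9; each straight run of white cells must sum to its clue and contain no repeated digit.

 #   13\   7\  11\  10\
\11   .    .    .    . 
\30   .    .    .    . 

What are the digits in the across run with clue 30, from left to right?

8 6 9 7

11 in 4 cells must be {1,2,3,5}; 30 in 4 cells must be {6,7,8,9}.
Only 5 fits R1C1 under both its across sum 11 and down sum 13.
R2C1 = 13 − 5 = 8 completes the 13 down.
Given what's placed, R2C2 must be 6 to fit the 30 across and 7 down.
R1C2 = 7 − 6 = 1 completes the 7 down.
No cell is forced outright now. R2C3 can only be 7 or 9 (the digits allowed by both its 30 across and its 11 down). If R2C3 = 7: then R1C3 would have to be in {2,3} for the 11 across but in {4} for the 11 down — contradiction. So R2C3 = 9.
R1C3 = 11 − 9 = 2 completes the 11 down.
R1C4 = 11 − 8 = 3 completes the 11 across.
R2C4 = 30 − 23 = 7 completes the 30 across.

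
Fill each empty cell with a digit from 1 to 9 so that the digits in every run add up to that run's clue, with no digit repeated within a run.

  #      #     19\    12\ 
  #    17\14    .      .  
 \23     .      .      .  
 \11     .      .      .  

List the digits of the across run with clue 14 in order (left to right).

23 in 3 cells must be {6,8,9}; 17 in 2 cells must be {8,9}.
Only 8 fits R3C1 under both its across sum 11 and down sum 17.
Given what's placed, R3C2 must be 2 to fit the 11 across and 19 down.
R3C3 = 11 − 10 = 1 completes the 11 across.
R2C1 = 17 − 8 = 9 completes the 17 down.
R2C2 = 8: the only remaining digit allowed by both the 23 across and the 19 down.
R2C3 = 23 − 17 = 6 completes the 23 across.
R1C2 = 19 − 10 = 9 completes the 19 down.
R1C3 = 14 − 9 = 5 completes the 14 across.

9 5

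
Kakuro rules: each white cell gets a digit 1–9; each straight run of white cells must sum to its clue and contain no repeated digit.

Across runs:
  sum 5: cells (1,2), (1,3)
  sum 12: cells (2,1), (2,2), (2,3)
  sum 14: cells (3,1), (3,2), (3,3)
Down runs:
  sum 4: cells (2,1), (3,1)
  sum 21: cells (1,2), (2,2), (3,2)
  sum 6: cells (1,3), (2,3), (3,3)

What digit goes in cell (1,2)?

4 in 2 cells must be {1,3}; 6 in 3 cells must be {1,2,3}.
Only 4 fits (1,2) under both its across sum 5 and down sum 21.

4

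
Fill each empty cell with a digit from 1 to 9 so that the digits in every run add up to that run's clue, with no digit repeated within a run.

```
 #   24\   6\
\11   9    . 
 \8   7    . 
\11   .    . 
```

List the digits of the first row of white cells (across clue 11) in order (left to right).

24 in 3 cells must be {7,8,9}; 6 in 3 cells must be {1,2,3}.
R1C2 = 11 − 9 = 2 completes the 11 across.
R2C2 = 8 − 7 = 1 completes the 8 across.
R3C1 = 24 − 16 = 8 completes the 24 down.
R3C2 = 11 − 8 = 3 completes the 11 across.

9 2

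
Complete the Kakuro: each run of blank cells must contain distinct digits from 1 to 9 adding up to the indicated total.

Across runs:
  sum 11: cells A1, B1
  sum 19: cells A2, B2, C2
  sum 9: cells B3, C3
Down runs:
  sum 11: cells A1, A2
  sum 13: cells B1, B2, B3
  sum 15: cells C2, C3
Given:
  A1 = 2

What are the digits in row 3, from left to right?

1, 8

B1 = 11 − 2 = 9 completes the 11 across.
A2 = 11 − 2 = 9 completes the 11 down.
B2 = 3: the only remaining digit allowed by both the 19 across and the 13 down.
C2 = 19 − 12 = 7 completes the 19 across.
B3 = 13 − 12 = 1 completes the 13 down.
C3 = 9 − 1 = 8 completes the 9 across.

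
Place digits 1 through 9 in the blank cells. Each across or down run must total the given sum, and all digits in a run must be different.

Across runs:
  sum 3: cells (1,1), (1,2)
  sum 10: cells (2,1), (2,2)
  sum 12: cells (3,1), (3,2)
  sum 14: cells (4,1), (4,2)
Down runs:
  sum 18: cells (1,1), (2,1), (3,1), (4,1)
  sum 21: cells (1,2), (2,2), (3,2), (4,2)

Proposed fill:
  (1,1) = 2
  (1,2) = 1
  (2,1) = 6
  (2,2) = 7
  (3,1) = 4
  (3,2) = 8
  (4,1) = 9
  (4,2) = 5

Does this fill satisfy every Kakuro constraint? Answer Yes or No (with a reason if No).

No — the down run (1,1)–(4,1) sums to 21, not 18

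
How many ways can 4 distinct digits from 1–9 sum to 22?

11

4 distinct digits from 1–9 sum between 10 and 30.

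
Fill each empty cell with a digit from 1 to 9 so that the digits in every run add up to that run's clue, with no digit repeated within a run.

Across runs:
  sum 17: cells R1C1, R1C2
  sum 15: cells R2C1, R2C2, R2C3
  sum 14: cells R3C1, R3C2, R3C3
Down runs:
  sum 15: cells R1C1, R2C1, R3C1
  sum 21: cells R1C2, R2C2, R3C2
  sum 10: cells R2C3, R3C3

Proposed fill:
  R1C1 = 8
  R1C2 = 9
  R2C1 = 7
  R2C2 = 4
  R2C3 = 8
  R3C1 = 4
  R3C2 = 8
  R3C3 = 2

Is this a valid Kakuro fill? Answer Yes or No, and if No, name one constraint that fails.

No — the across run R2C1–R2C3 sums to 19, not 15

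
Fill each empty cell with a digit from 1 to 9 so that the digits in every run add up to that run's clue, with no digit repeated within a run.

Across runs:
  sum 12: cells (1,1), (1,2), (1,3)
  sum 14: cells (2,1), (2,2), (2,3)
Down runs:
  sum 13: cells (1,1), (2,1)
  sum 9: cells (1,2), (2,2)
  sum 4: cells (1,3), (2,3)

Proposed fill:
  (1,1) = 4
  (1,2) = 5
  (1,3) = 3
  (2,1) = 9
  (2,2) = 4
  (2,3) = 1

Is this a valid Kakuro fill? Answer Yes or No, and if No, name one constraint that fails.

Across: 4+5+3=12; 9+4+1=14. Down: 4+9=13; 5+4=9; 3+1=4. No digit repeats within any run.

Yes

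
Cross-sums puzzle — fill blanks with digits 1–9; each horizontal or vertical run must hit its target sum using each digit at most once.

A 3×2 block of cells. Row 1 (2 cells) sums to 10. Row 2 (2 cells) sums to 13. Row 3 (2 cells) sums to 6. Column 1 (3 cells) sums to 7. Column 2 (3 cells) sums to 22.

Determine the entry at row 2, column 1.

4

7 in 3 cells must be {1,2,4}.
The 13 across and the 7 down share only 4, so (2,1) = 4.
(2,2) = 13 − 4 = 9 completes the 13 across.
Given what's placed, (3,2) must be 5 to fit the 6 across and 22 down.
(1,2) = 22 − 14 = 8 completes the 22 down.
(3,1) = 6 − 5 = 1 completes the 6 across.
(1,1) = 10 − 8 = 2 completes the 10 across.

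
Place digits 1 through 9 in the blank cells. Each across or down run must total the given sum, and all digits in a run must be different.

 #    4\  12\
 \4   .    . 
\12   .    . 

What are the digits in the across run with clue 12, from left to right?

3 9

4 in 2 cells must be {1,3}.
The 4 across and the 12 down share only 3, so R1C2 = 3.
The 12 across and the 4 down share only 3, so R2C1 = 3.
R2C2 = 12 − 3 = 9 completes the 12 across.
R1C1 = 4 − 3 = 1 completes the 4 across.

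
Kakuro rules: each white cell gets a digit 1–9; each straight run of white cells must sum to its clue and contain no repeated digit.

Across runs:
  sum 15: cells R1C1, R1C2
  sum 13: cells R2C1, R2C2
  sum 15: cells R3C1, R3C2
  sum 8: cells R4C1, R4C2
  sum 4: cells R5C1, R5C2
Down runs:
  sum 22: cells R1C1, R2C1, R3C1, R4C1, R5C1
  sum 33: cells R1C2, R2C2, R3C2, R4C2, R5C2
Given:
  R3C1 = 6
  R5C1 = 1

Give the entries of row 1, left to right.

8 7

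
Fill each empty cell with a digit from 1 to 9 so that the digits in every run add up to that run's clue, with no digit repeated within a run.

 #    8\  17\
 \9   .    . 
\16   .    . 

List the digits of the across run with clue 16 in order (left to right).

16 in 2 cells must be {7,9}; 17 in 2 cells must be {8,9}.
The 9 across and the 17 down share only 8, so R1C2 = 8.
The 16 across and the 8 down share only 7, so R2C1 = 7.
R2C2 = 16 − 7 = 9 completes the 16 across.
R1C1 = 9 − 8 = 1 completes the 9 across.

7 9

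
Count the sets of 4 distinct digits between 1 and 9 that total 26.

5

4 distinct digits from 1–9 sum between 10 and 30.
Enumerating: {2,7,8,9}, {3,6,8,9}, {4,5,8,9}, {4,6,7,9}, {5,6,7,8}.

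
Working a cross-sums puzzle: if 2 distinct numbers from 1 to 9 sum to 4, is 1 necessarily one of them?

Yes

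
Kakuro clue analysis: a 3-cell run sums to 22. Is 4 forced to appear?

No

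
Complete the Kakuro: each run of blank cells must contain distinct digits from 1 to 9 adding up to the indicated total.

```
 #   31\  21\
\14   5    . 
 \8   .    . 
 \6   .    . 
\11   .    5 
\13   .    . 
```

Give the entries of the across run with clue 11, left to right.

6 5

R1C2 = 14 − 5 = 9 completes the 14 across.
R4C1 = 11 − 5 = 6 completes the 11 across.
R5C2 = 4: the only remaining digit allowed by both the 13 across and the 21 down.
Given what's placed, R3C1 must be 4 to fit the 6 across and 31 down.
R3C2 = 6 − 4 = 2 completes the 6 across.
R5C1 = 13 − 4 = 9 completes the 13 across.
R2C1 = 31 − 24 = 7 completes the 31 down.
R2C2 = 8 − 7 = 1 completes the 8 across.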